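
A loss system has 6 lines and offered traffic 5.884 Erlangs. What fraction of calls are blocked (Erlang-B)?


B(c,a) = (a^c/c!) / Σ_{k=0}^{c} a^k/k!
a^6/6! = 57.637281
Σ terms (k=0..6): 1.00000 + 5.88400 + 17.31073 + 33.95211 + 49.94355 + 58.77357 + 57.63728 = 224.501238
B = 57.637281/224.501238 = 0.256735

Final: 0.256735


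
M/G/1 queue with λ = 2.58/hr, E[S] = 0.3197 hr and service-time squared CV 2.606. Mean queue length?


ρ = λ·E[S] = 2.58·0.3197 = 0.8248
Lq = ρ²(1+C_s²)/(2(1−ρ)) = 0.6803·(1+2.606)/(2·0.1752)
= 0.6803·3.6060/0.3503 = 7.00246

Final: 7.00246


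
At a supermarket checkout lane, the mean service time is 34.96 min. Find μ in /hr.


μ = 1/(service time) in consistent units.
1 hour = 60 min, so μ = 60/34.96 = 1.7162 per hour

Final: 1.7162 /hr


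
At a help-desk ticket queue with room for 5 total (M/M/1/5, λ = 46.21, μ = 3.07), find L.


ρ = 46.21/3.07 = 15.0521
L = ρ[1 − (K+1)ρ^K + Kρ^(K+1)] / [(1−ρ)(1−ρ^(K+1))]
Numerator: 15.0521·(1 − 6·772659.173537 + 5·11630156.485070) = 805511472.192343
Denominator: (-14.0521)·(-11630155.485070) = 163428308.672942
L = 805511472.192343/163428308.672942 = 4.9288

Final: 4.9288


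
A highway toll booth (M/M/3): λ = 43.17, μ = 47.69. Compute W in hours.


a = 0.9052; ρ = 0.3017; P₀ = 0.401287
Lq = P₀·a^c·ρ/(c!(1−ρ)²) = 0.03070
Wq = Lq/λ = 0.03070/43.17 = 0.0007112 hr
W = Wq + 1/μ = 0.0007112 + 0.02097 = 0.02168 hr

Final: 0.02168 hr


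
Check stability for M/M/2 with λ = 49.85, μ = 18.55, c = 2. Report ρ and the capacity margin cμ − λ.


Total capacity cμ = 2·18.55 = 37.10/hr
ρ = λ/(cμ) = 49.85/37.10 = 1.3437
Stable ⇔ ρ < 1: NO
Spare capacity = cμ − λ = 37.10 − 49.85 = -12.75/hr

Final: ρ = 1.3437; unstable; margin = -12.75/hr


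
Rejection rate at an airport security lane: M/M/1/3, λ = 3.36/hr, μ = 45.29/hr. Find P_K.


ρ = λ/μ = 3.36/45.29 = 0.07419
P_K = (1−ρ)ρ^K/(1−ρ^(K+1)) = (0.9258·0.0004083)/(1 − 0.00003029)
= 0.0003780/0.999970 = 0.0003780

Final: 0.0003780


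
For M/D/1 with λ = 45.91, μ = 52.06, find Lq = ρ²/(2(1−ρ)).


ρ = 45.91/52.06 = 0.8819
M/D/1: Lq = ρ²/(2(1−ρ)) = 0.7777/(2·0.1181) = 3.29159

Final: 3.29159


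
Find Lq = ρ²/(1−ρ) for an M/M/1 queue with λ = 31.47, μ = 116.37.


ρ = 31.47/116.37 = 0.2704
Lq = ρ²/(1−ρ) = 0.07313/0.7296 = 0.1002

Final: 0.1002


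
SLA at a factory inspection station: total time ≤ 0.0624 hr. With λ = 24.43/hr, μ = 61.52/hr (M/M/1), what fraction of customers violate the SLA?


W ~ Exponential(μ−λ) for M/M/1.
μ − λ = 61.52 − 24.43 = 37.0900
P(W > t) = e^{−(μ−λ)t} = e^{−2.3144} = 0.098824

Final: 0.098824


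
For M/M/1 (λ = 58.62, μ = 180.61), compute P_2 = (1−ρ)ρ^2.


ρ = 58.62/180.61 = 0.3246
P_n = (1−ρ)·ρ^n = (1 − 0.3246)·0.3246^2 = 0.6754·0.105344 = 0.071153

Final: 0.071153


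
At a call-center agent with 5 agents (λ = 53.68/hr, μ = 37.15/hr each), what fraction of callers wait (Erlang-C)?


a = λ/μ = 1.4450; ρ = a/5 = 0.2890
P₀ = 0.235450 (from M/M/c formula)
C(c,a) = [a^c/(c!(1−ρ))]·P₀ = [6.29895/(120·0.7110)]·0.235450
= 0.07383·0.235450 = 0.017382

Final: 0.017382


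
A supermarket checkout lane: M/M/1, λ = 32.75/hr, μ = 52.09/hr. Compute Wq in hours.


ρ = 32.75/52.09 = 0.6287
Wq = ρ/(μ−λ) = 0.6287/(52.09 − 32.75) = 0.6287/19.34 = 0.03251 hr

Final: 0.03251 hr


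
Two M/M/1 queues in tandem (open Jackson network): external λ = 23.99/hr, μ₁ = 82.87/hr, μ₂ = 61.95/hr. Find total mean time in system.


Each node sees arrival rate λ = 23.99/hr (tandem ⇒ throughput preserved).
W₁ = 1/(μ₁−λ) = 1/(82.87−23.99) = 0.01698 hr
W₂ = 1/(μ₂−λ) = 1/(61.95−23.99) = 0.02634 hr
W_total = W₁ + W₂ = 0.01698 + 0.02634 = 0.04333 hr

Final: 0.04333 hr


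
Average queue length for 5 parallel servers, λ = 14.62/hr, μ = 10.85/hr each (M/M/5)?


a = λ/μ = 1.3475; ρ = a/5 = 0.2695
P₀ = 0.259667
Lq = P₀·a^c·ρ / (c!·(1−ρ)²) = 0.259667·4.44210·0.2695/(120·0.53364)
= 0.004854

Final: 0.004854


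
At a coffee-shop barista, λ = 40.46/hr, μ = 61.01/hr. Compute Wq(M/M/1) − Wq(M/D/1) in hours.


ρ = 40.46/61.01 = 0.6632
Wq(M/M/1) = ρ/(μ−λ) = 0.6632/20.55 = 0.03227 hr
Wq(M/D/1) = ρ/(2(μ−λ)) = 0.01614 hr
Savings = 0.03227 − 0.01614 = 0.01614 hr

Final: 0.01614 hr


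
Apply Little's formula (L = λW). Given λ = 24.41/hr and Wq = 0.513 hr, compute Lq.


Lq = λWq = 24.41·0.513 = 12.5223

Final: 12.5223


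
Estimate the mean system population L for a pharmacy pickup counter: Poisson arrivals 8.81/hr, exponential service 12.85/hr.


ρ = λ/μ = 8.81/12.85 = 0.6856
L = ρ/(1−ρ) = 0.6856/(1 − 0.6856) = 0.6856/0.3144 = 2.1807

Final: 2.1807


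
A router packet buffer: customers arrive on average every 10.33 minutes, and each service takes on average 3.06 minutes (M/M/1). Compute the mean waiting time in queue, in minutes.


λ = 60/10.33 = 5.8083 /hr
μ = 60/3.06 = 19.6078 /hr
ρ = λ/μ = 5.8083/19.6078 = 0.2962
Wq = ρ/(μ−λ) = 0.2962/(19.6078−5.8083) = 0.02147 hr
In minutes: 0.02147·60 = 1.288 min

Final: 1.288 min


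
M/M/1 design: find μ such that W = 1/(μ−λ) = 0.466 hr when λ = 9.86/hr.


W = 1/(μ−λ) ⇒ μ − λ = 1/W = 1/0.466 = 2.1459
μ = λ + 1/W = 9.86 + 2.1459 = 12.0059 per hr

Final: 12.0059 /hr


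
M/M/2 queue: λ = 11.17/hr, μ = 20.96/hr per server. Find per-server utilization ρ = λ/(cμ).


ρ = λ/(cμ) = 11.17/(2·20.96) = 11.17/41.92 = 0.2665

Final: 0.2665


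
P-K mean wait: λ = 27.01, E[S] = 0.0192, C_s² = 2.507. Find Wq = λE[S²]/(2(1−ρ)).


ρ = λ·E[S] = 27.01·0.0192 = 0.5186
E[S²] = E[S]²(1+C_s²) = 0.0192²·(1+2.507) = 0.001293
Wq = λ·E[S²]/(2(1−ρ)) = 27.01·0.001293/(2·0.4814) = 0.03627 hr

Final: 0.03627 hr


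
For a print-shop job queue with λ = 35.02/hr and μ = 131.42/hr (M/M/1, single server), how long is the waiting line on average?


ρ = 35.02/131.42 = 0.2665
Lq = ρ²/(1−ρ) = 0.07101/0.7335 = 0.09680

Final: 0.09680


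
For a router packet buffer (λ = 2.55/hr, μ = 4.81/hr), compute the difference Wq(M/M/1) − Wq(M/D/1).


ρ = 2.55/4.81 = 0.5301
Wq(M/M/1) = ρ/(μ−λ) = 0.5301/2.26 = 0.23458 hr
Wq(M/D/1) = ρ/(2(μ−λ)) = 0.11729 hr
Savings = 0.23458 − 0.11729 = 0.11729 hr

Final: 0.11729 hr


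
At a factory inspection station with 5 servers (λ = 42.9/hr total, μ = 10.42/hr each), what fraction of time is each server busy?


ρ = λ/(cμ) = 42.9/(5·10.42) = 42.9/52.10 = 0.8234

Final: 0.8234


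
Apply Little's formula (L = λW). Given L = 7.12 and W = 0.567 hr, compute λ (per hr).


λ = L/W = 7.12/0.567 = 12.5573 /hr

Final: 12.5573 /hr


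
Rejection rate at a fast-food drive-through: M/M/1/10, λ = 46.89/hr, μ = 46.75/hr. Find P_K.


ρ = λ/μ = 46.89/46.75 = 1.0030
P_K = (1−ρ)ρ^K/(1−ρ^(K+1)) = (-0.002995·1.030353)/(1 − 1.033439)
= -0.003086/-0.033439 = 0.092274

Final: 0.092274


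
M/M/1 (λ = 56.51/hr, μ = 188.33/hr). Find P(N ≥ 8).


ρ = 56.51/188.33 = 0.3001
P(N ≥ n) = ρ^n = 0.3001^8 = 0.00006571

Final: 0.00006571


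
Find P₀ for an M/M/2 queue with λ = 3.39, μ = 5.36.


a = λ/μ = 3.39/5.36 = 0.6325; ρ = a/c = 0.3162
Σ_{k=0}^{1} a^k/k! (terms k=0..1) = 1.00000 + 0.63246 = 1.63246
Tail: a^2/(2!(1−ρ)) = 0.40001/(2·0.6838) = 0.29250
P₀ = 1/(1.63246 + 0.29250) = 1/1.92497 = 0.519490

Final: 0.519490


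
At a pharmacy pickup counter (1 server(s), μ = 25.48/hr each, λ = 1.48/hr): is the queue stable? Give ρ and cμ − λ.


Total capacity cμ = 1·25.48 = 25.48/hr
ρ = λ/(cμ) = 1.48/25.48 = 0.05808
Stable ⇔ ρ < 1: YES
Spare capacity = cμ − λ = 25.48 − 1.48 = 24.00/hr

Final: ρ = 0.05808; stable; margin = 24.00/hr


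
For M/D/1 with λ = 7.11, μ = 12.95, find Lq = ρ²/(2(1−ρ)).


ρ = 7.11/12.95 = 0.5490
M/D/1: Lq = ρ²/(2(1−ρ)) = 0.3014/(2·0.4510) = 0.33422

Final: 0.33422


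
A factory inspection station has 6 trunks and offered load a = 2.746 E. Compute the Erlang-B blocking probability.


B(c,a) = (a^c/c!) / Σ_{k=0}^{c} a^k/k!
a^6/6! = 0.595485
Σ terms (k=0..6): 1.00000 + 2.74600 + 3.77026 + 3.45104 + 2.36914 + 1.30113 + 0.59548 = 15.233059
B = 0.595485/15.233059 = 0.039092

Final: 0.039092


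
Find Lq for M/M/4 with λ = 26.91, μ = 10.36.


a = λ/μ = 2.5975; ρ = a/4 = 0.6494
P₀ = 0.065354
Lq = P₀·a^c·ρ / (c!·(1−ρ)²) = 0.065354·45.52142·0.6494/(24·0.12294)
= 0.65475

Final: 0.65475


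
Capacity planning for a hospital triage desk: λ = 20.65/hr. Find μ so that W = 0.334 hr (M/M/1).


W = 1/(μ−λ) ⇒ μ − λ = 1/W = 1/0.334 = 2.9940
μ = λ + 1/W = 20.65 + 2.9940 = 23.6440 per hr

Final: 23.6440 /hr


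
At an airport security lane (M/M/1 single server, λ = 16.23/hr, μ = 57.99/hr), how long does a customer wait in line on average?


ρ = 16.23/57.99 = 0.2799
Wq = ρ/(μ−λ) = 0.2799/(57.99 − 16.23) = 0.2799/41.76 = 0.006702 hr

Final: 0.006702 hr


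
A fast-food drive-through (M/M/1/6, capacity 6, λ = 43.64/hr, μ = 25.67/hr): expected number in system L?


ρ = 43.64/25.67 = 1.7000
L = ρ[1 − (K+1)ρ^K + Kρ^(K+1)] / [(1−ρ)(1−ρ^(K+1))]
Numerator: 1.7000·(1 − 7·24.140888 + 6·41.040450) = 133.039071
Denominator: (-0.7000)·(-40.040450) = 28.029875
L = 133.039071/28.029875 = 4.7463

Final: 4.7463


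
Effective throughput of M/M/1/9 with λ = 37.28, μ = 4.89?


ρ = 7.6237; P_K = (1−ρ)ρ^9/(1−ρ^10) = 0.868830
λ_eff = λ(1 − P_K) = 37.28·(1 − 0.868830) = 37.28·0.131170 = 4.8900 /hr

Final: 4.8900 /hr


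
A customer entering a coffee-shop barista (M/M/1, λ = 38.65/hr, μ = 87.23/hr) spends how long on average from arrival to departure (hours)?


W = 1/(μ−λ) = 1/(87.23 − 38.65) = 1/48.58 = 0.02058 hr

Final: 0.02058 hr


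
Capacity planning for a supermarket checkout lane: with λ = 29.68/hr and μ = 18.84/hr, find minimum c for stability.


Stability requires cμ > λ ⇔ c > λ/μ.
λ/μ = 29.68/18.84 = 1.5754
Minimum integer c = ⌊1.5754⌋ + 1 = 2
Check: 2·18.84 = 37.68 > 29.68, while 1·18.84 = 18.84 ≤ 29.68

Final: 2 servers


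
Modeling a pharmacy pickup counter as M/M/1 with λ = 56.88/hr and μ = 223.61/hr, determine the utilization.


ρ = λ/μ = 56.88/223.61 = 0.2544

Final: 0.2544


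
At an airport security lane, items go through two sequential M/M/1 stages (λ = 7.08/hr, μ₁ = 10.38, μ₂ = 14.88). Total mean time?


Each node sees arrival rate λ = 7.08/hr (tandem ⇒ throughput preserved).
W₁ = 1/(μ₁−λ) = 1/(10.38−7.08) = 0.30303 hr
W₂ = 1/(μ₂−λ) = 1/(14.88−7.08) = 0.12821 hr
W_total = W₁ + W₂ = 0.30303 + 0.12821 = 0.43124 hr

Final: 0.43124 hr


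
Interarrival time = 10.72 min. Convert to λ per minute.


λ = 1/(interarrival time) in consistent units.
1 minute = 1 min, so λ = 1/10.72 = 0.09328 per minute

Final: 0.09328 /min


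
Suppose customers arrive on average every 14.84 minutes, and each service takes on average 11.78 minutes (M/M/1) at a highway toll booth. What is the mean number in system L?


λ = 60/14.84 = 4.0431 /hr
μ = 60/11.78 = 5.0934 /hr
ρ = λ/μ = 4.0431/5.0934 = 0.7938
L = ρ/(1−ρ) = 0.7938/0.2062 = 3.8497

Final: 3.8497


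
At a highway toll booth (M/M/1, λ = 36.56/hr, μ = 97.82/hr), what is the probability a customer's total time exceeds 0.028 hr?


W ~ Exponential(μ−λ) for M/M/1.
μ − λ = 97.82 − 36.56 = 61.2600
P(W > t) = e^{−(μ−λ)t} = e^{−1.7153} = 0.179913

Final: 0.179913


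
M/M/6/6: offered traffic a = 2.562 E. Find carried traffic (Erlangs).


B(6,2.562) = 0.030795 (Erlang-B)
Carried load = a(1 − B) = 2.562·(1 − 0.030795) = 2.562·0.969205 = 2.4831 E

Final: 2.4831 Erlangs


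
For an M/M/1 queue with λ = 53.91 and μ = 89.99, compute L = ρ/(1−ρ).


ρ = λ/μ = 53.91/89.99 = 0.5991
L = ρ/(1−ρ) = 0.5991/(1 − 0.5991) = 0.5991/0.4009 = 1.4942

Final: 1.4942


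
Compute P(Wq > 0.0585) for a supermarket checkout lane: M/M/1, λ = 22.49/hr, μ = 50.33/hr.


ρ = 22.49/50.33 = 0.4469
P(Wq > t) = ρ·e^{−(μ−λ)t} = 0.4469·e^{−1.6286}
= 0.4469·0.196196 = 0.087670

Final: 0.087670


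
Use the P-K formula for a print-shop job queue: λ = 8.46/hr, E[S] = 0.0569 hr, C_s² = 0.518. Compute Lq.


ρ = λ·E[S] = 8.46·0.0569 = 0.4814
Lq = ρ²(1+C_s²)/(2(1−ρ)) = 0.2317·(1+0.518)/(2·0.5186)
= 0.2317·1.5180/1.0373 = 0.33912

Final: 0.33912


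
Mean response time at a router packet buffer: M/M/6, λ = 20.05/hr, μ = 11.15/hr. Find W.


a = 1.7982; ρ = 0.2997; P₀ = 0.165468
Lq = P₀·a^c·ρ/(c!(1−ρ)²) = 0.004748
Wq = Lq/λ = 0.004748/20.05 = 0.0002368 hr
W = Wq + 1/μ = 0.0002368 + 0.08969 = 0.08992 hr

Final: 0.08992 hr


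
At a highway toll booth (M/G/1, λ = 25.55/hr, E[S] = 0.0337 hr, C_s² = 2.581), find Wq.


ρ = λ·E[S] = 25.55·0.0337 = 0.8610
E[S²] = E[S]²(1+C_s²) = 0.0337²·(1+2.581) = 0.004067
Wq = λ·E[S²]/(2(1−ρ)) = 25.55·0.004067/(2·0.1390) = 0.37387 hr

Final: 0.37387 hr


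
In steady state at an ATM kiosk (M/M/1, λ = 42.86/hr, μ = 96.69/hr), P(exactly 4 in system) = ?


ρ = 42.86/96.69 = 0.4433
P_n = (1−ρ)·ρ^n = (1 − 0.4433)·0.4433^4 = 0.5567·0.038608 = 0.021494

Final: 0.021494


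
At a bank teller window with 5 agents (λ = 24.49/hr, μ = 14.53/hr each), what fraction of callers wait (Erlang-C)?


a = λ/μ = 1.6855; ρ = a/5 = 0.3371
P₀ = 0.184802 (from M/M/c formula)
C(c,a) = [a^c/(c!(1−ρ))]·P₀ = [13.60241/(120·0.6629)]·0.184802
= 0.17100·0.184802 = 0.031600

Final: 0.031600


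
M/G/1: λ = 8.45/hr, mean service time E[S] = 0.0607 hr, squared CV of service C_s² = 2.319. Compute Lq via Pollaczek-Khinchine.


ρ = λ·E[S] = 8.45·0.0607 = 0.5129
Lq = ρ²(1+C_s²)/(2(1−ρ)) = 0.2631·(1+2.319)/(2·0.4871)
= 0.2631·3.3190/0.9742 = 0.89632

Final: 0.89632


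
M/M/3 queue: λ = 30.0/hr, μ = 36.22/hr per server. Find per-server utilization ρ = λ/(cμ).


ρ = λ/(cμ) = 30.0/(3·36.22) = 30.0/108.66 = 0.2761

Final: 0.2761


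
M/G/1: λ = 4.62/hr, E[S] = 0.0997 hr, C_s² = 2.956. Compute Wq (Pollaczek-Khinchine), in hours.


ρ = λ·E[S] = 4.62·0.0997 = 0.4606
E[S²] = E[S]²(1+C_s²) = 0.0997²·(1+2.956) = 0.039323
Wq = λ·E[S²]/(2(1−ρ)) = 4.62·0.039323/(2·0.5394) = 0.16841 hr

Final: 0.16841 hr


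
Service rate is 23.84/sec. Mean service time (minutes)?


Mean service time = 1/μ = 1/23.84 second = 0.04195 second
In minutes: 0.04195 × 0.0166667 = 0.0006991 min

Final: 0.0006991 min


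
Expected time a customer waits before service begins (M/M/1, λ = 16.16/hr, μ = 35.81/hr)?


ρ = 16.16/35.81 = 0.4513
Wq = ρ/(μ−λ) = 0.4513/(35.81 − 16.16) = 0.4513/19.65 = 0.02297 hr

Final: 0.02297 hr


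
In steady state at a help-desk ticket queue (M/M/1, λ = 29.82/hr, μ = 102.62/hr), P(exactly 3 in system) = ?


ρ = 29.82/102.62 = 0.2906
P_n = (1−ρ)·ρ^n = (1 − 0.2906)·0.2906^3 = 0.7094·0.024537 = 0.017407

Final: 0.017407


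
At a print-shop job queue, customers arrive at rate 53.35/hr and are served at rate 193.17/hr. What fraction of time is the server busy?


ρ = λ/μ = 53.35/193.17 = 0.2762

Final: 0.2762


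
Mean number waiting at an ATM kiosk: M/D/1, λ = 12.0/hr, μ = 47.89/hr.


ρ = 12.0/47.89 = 0.2506
M/D/1: Lq = ρ²/(2(1−ρ)) = 0.06279/(2·0.7494) = 0.04189

Final: 0.04189


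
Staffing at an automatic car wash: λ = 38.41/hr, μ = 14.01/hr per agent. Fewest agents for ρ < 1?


Stability requires cμ > λ ⇔ c > λ/μ.
λ/μ = 38.41/14.01 = 2.7416
Minimum integer c = ⌊2.7416⌋ + 1 = 3
Check: 3·14.01 = 42.03 > 38.41, while 2·14.01 = 28.02 ≤ 38.41

Final: 3 servers


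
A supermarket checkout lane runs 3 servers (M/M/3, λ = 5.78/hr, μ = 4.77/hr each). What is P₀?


a = λ/μ = 5.78/4.77 = 1.2117; ρ = a/c = 0.4039
Σ_{k=0}^{2} a^k/k! (terms k=0..2) = 1.00000 + 1.21174 + 0.73416 = 2.94590
Tail: a^3/(3!(1−ρ)) = 1.77921/(6·0.5961) = 0.49747
P₀ = 1/(2.94590 + 0.49747) = 1/3.44337 = 0.290413

Final: 0.290413


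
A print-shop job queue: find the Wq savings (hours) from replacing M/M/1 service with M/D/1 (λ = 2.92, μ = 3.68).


ρ = 2.92/3.68 = 0.7935
Wq(M/M/1) = ρ/(μ−λ) = 0.7935/0.7600 = 1.04405 hr
Wq(M/D/1) = ρ/(2(μ−λ)) = 0.52203 hr
Savings = 1.04405 − 0.52203 = 0.52203 hr

Final: 0.52203 hr


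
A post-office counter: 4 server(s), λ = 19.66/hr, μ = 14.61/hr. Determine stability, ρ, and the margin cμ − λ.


Total capacity cμ = 4·14.61 = 58.44/hr
ρ = λ/(cμ) = 19.66/58.44 = 0.3364
Stable ⇔ ρ < 1: YES
Spare capacity = cμ − λ = 58.44 − 19.66 = 38.78/hr

Final: ρ = 0.3364; stable; margin = 38.78/hr


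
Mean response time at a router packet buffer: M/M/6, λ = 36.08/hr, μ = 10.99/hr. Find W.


a = 3.2830; ρ = 0.5472; P₀ = 0.036460
Lq = P₀·a^c·ρ/(c!(1−ρ)²) = 0.16917
Wq = Lq/λ = 0.16917/36.08 = 0.004689 hr
W = Wq + 1/μ = 0.004689 + 0.09099 = 0.09568 hr

Final: 0.09568 hr


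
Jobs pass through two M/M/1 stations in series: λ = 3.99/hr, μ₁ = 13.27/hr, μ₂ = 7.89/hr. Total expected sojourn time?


Each node sees arrival rate λ = 3.99/hr (tandem ⇒ throughput preserved).
W₁ = 1/(μ₁−λ) = 1/(13.27−3.99) = 0.10776 hr
W₂ = 1/(μ₂−λ) = 1/(7.89−3.99) = 0.25641 hr
W_total = W₁ + W₂ = 0.10776 + 0.25641 = 0.36417 hr

Final: 0.36417 hr


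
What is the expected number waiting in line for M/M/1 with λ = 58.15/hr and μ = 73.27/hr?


ρ = 58.15/73.27 = 0.7936
Lq = ρ²/(1−ρ) = 0.6299/0.2064 = 3.0523

Final: 3.0523


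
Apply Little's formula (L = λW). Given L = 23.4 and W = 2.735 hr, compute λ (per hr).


λ = L/W = 23.4/2.735 = 8.5558 /hr

Final: 8.5558 /hr


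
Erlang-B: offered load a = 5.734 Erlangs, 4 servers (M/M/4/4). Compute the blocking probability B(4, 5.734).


B(c,a) = (a^c/c!) / Σ_{k=0}^{c} a^k/k!
a^4/4! = 45.042192
Σ terms (k=0..4): 1.00000 + 5.73400 + 16.43938 + 31.42113 + 45.04219 = 99.636701
B = 45.042192/99.636701 = 0.452064

Final: 0.452064


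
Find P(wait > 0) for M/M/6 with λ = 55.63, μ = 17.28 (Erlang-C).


a = λ/μ = 3.2193; ρ = a/6 = 0.5366
P₀ = 0.038978 (from M/M/c formula)
C(c,a) = [a^c/(c!(1−ρ))]·P₀ = [1113.24802/(720·0.4634)]·0.038978
= 3.33627·0.038978 = 0.130040

Final: 0.130040


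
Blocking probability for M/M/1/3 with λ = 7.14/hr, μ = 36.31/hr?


ρ = λ/μ = 7.14/36.31 = 0.1966
P_K = (1−ρ)ρ^K/(1−ρ^(K+1)) = (0.8034·0.007604)/(1 − 0.001495)
= 0.006108/0.998505 = 0.006118

Final: 0.006118


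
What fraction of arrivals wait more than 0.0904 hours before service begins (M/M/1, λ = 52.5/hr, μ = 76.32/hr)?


ρ = 52.5/76.32 = 0.6879
P(Wq > t) = ρ·e^{−(μ−λ)t} = 0.6879·e^{−2.1533}
= 0.6879·0.116097 = 0.079862

Final: 0.079862


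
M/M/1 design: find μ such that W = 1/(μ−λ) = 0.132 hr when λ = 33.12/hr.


W = 1/(μ−λ) ⇒ μ − λ = 1/W = 1/0.132 = 7.5758
μ = λ + 1/W = 33.12 + 7.5758 = 40.6958 per hr

Final: 40.6958 /hr


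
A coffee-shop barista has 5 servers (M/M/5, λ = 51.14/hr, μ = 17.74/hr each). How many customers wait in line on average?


a = λ/μ = 2.8828; ρ = a/5 = 0.5766
P₀ = 0.053118
Lq = P₀·a^c·ρ / (c!·(1−ρ)²) = 0.053118·199.08363·0.5766/(120·0.17931)
= 0.28335

Final: 0.28335


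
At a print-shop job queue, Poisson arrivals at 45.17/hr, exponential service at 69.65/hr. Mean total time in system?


W = 1/(μ−λ) = 1/(69.65 − 45.17) = 1/24.48 = 0.04085 hr

Final: 0.04085 hr


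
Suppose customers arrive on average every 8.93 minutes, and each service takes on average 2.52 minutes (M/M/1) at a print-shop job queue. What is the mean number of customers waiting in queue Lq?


λ = 60/8.93 = 6.7189 /hr
μ = 60/2.52 = 23.8095 /hr
ρ = λ/μ = 6.7189/23.8095 = 0.2822
Lq = ρ²/(1−ρ) = 0.07963/0.7178 = 0.1109

Final: 0.1109


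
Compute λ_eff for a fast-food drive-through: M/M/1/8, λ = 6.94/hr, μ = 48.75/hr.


ρ = 0.1424; P_K = (1−ρ)ρ^8/(1−ρ^9) = 0.0000001447
λ_eff = λ(1 − P_K) = 6.94·(1 − 0.0000001447) = 6.94·1.000000 = 6.9400 /hr

Final: 6.9400 /hr


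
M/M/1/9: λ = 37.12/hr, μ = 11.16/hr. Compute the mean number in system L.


ρ = 37.12/11.16 = 3.3262
L = ρ[1 − (K+1)ρ^K + Kρ^(K+1)] / [(1−ρ)(1−ρ^(K+1))]
Numerator: 3.3262·(1 − 10·49830.352170 + 9·165743.967075) = 3304189.508499
Denominator: (-2.3262)·(-165742.967075) = 385545.468214
L = 3304189.508499/385545.468214 = 8.5702

Final: 8.5702


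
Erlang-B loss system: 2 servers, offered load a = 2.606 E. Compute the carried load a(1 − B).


B(2,2.606) = 0.484976 (Erlang-B)
Carried load = a(1 − B) = 2.606·(1 − 0.484976) = 2.606·0.515024 = 1.3422 E

Final: 1.3422 Erlangs


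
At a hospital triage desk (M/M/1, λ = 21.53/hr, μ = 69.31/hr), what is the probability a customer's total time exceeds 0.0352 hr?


W ~ Exponential(μ−λ) for M/M/1.
μ − λ = 69.31 − 21.53 = 47.7800
P(W > t) = e^{−(μ−λ)t} = e^{−1.6819} = 0.186028

Final: 0.186028


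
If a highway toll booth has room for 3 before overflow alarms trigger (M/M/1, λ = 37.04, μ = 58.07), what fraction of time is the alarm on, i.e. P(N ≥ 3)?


ρ = 37.04/58.07 = 0.6379
P(N ≥ n) = ρ^n = 0.6379^3 = 0.259512

Final: 0.259512


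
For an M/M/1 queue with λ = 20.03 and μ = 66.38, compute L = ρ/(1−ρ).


ρ = λ/μ = 20.03/66.38 = 0.3017
L = ρ/(1−ρ) = 0.3017/(1 − 0.3017) = 0.3017/0.6983 = 0.4321

Final: 0.4321


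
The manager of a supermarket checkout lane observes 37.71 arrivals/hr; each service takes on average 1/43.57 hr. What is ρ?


ρ = λ/μ = 37.71/43.57 = 0.8655

Final: 0.8655


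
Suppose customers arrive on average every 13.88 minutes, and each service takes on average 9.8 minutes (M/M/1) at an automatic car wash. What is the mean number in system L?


λ = 60/13.88 = 4.3228 /hr
μ = 60/9.8 = 6.1224 /hr
ρ = λ/μ = 4.3228/6.1224 = 0.7061
L = ρ/(1−ρ) = 0.7061/0.2939 = 2.4020

Final: 2.4020


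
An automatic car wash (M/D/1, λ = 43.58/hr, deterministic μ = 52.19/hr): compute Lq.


ρ = 43.58/52.19 = 0.8350
M/D/1: Lq = ρ²/(2(1−ρ)) = 0.6973/(2·0.1650) = 2.11327

Final: 2.11327


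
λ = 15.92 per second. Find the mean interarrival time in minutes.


Mean interarrival time = 1/λ = 1/15.92 second = 0.06281 second
In minutes: 0.06281 × 0.0166667 = 0.001047 min

Final: 0.001047 min


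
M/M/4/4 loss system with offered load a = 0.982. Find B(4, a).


B(c,a) = (a^c/c!) / Σ_{k=0}^{c} a^k/k!
a^4/4! = 0.038747
Σ terms (k=0..4): 1.00000 + 0.98200 + 0.48216 + 0.15783 + 0.03875 = 2.660736
B = 0.038747/2.660736 = 0.014562

Final: 0.014562


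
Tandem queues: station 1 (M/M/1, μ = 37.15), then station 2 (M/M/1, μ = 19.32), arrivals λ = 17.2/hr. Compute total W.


Each node sees arrival rate λ = 17.2/hr (tandem ⇒ throughput preserved).
W₁ = 1/(μ₁−λ) = 1/(37.15−17.2) = 0.05013 hr
W₂ = 1/(μ₂−λ) = 1/(19.32−17.2) = 0.47170 hr
W_total = W₁ + W₂ = 0.05013 + 0.47170 = 0.52182 hr

Final: 0.52182 hr


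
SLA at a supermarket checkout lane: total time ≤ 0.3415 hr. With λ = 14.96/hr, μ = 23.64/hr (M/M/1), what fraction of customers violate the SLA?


W ~ Exponential(μ−λ) for M/M/1.
μ − λ = 23.64 − 14.96 = 8.6800
P(W > t) = e^{−(μ−λ)t} = e^{−2.9642} = 0.051601

Final: 0.051601


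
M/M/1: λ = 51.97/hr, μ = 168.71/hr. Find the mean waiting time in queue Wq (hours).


ρ = 51.97/168.71 = 0.3080
Wq = ρ/(μ−λ) = 0.3080/(168.71 − 51.97) = 0.3080/116.74 = 0.002639 hr

Final: 0.002639 hr


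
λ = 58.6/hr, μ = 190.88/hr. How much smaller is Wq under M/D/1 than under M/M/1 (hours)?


ρ = 58.6/190.88 = 0.3070
Wq(M/M/1) = ρ/(μ−λ) = 0.3070/132.28 = 0.002321 hr
Wq(M/D/1) = ρ/(2(μ−λ)) = 0.001160 hr
Savings = 0.002321 − 0.001160 = 0.001160 hr

Final: 0.001160 hr


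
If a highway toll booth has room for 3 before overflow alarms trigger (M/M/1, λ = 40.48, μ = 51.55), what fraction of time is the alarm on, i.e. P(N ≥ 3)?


ρ = 40.48/51.55 = 0.7853
P(N ≥ n) = ρ^n = 0.7853^3 = 0.484212

Final: 0.484212


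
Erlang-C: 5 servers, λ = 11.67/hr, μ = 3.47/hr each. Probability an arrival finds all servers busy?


a = λ/μ = 3.3631; ρ = a/5 = 0.6726
P₀ = 0.030637 (from M/M/c formula)
C(c,a) = [a^c/(c!(1−ρ))]·P₀ = [430.23616/(120·0.3274)]·0.030637
= 10.95158·0.030637 = 0.335526

Final: 0.335526


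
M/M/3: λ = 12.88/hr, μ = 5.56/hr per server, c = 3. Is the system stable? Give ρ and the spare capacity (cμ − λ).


Total capacity cμ = 3·5.56 = 16.68/hr
ρ = λ/(cμ) = 12.88/16.68 = 0.7722
Stable ⇔ ρ < 1: YES
Spare capacity = cμ − λ = 16.68 − 12.88 = 3.80/hr

Final: ρ = 0.7722; stable; margin = 3.80/hr


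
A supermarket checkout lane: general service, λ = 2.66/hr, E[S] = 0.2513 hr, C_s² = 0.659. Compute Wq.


ρ = λ·E[S] = 2.66·0.2513 = 0.6685
E[S²] = E[S]²(1+C_s²) = 0.2513²·(1+0.659) = 0.104769
Wq = λ·E[S²]/(2(1−ρ)) = 2.66·0.104769/(2·0.3315) = 0.42029 hr

Final: 0.42029 hr


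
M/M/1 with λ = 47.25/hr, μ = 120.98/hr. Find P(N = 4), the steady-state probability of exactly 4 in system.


ρ = 47.25/120.98 = 0.3906
P_n = (1−ρ)·ρ^n = (1 − 0.3906)·0.3906^4 = 0.6094·0.023268 = 0.014180

Final: 0.014180


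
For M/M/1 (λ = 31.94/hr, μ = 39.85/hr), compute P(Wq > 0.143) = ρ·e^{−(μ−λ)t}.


ρ = 31.94/39.85 = 0.8015
P(Wq > t) = ρ·e^{−(μ−λ)t} = 0.8015·e^{−1.1311}
= 0.8015·0.322668 = 0.258621

Final: 0.258621


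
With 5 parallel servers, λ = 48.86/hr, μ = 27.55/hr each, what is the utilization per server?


ρ = λ/(cμ) = 48.86/(5·27.55) = 48.86/137.75 = 0.3547

Final: 0.3547


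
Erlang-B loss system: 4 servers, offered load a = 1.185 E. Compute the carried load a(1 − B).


B(4,1.185) = 0.025307 (Erlang-B)
Carried load = a(1 − B) = 1.185·(1 − 0.025307) = 1.185·0.974693 = 1.1550 E

Final: 1.1550 Erlangs


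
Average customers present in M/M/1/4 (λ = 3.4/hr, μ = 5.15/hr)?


ρ = 3.4/5.15 = 0.6602
L = ρ[1 − (K+1)ρ^K + Kρ^(K+1)] / [(1−ρ)(1−ρ^(K+1))]
Numerator: 0.6602·(1 − 5·0.189971 + 4·0.125418) = 0.364306
Denominator: (0.3398)·(0.874582) = 0.297188
L = 0.364306/0.297188 = 1.2258

Final: 1.2258


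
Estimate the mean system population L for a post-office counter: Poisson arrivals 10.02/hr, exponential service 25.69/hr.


ρ = λ/μ = 10.02/25.69 = 0.3900
L = ρ/(1−ρ) = 0.3900/(1 − 0.3900) = 0.3900/0.6100 = 0.6394

Final: 0.6394


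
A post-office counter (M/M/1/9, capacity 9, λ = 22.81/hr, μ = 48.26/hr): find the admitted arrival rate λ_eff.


ρ = 0.4726; P_K = (1−ρ)ρ^9/(1−ρ^10) = 0.0006211
λ_eff = λ(1 − P_K) = 22.81·(1 − 0.0006211) = 22.81·0.999379 = 22.7958 /hr

Final: 22.7958 /hr


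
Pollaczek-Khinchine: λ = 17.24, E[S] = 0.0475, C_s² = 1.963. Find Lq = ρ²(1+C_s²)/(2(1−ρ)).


ρ = λ·E[S] = 17.24·0.0475 = 0.8189
Lq = ρ²(1+C_s²)/(2(1−ρ)) = 0.6706·(1+1.963)/(2·0.1811)
= 0.6706·2.9630/0.3622 = 5.48586

Final: 5.48586


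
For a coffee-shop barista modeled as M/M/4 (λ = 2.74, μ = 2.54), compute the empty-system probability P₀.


a = λ/μ = 2.74/2.54 = 1.0787; ρ = a/c = 0.2697
Σ_{k=0}^{3} a^k/k! (terms k=0..3) = 1.00000 + 1.07874 + 0.58184 + 0.20922 = 2.86980
Tail: a^4/(4!(1−ρ)) = 1.35415/(24·0.7303) = 0.07726
P₀ = 1/(2.86980 + 0.07726) = 1/2.94706 = 0.339322

Final: 0.339322


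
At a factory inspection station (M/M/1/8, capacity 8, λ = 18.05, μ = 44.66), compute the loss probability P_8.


ρ = λ/μ = 18.05/44.66 = 0.4042
P_K = (1−ρ)ρ^K/(1−ρ^(K+1)) = (0.5958·0.0007120)/(1 − 0.0002878)
= 0.0004242/0.999712 = 0.0004243

Final: 0.0004243


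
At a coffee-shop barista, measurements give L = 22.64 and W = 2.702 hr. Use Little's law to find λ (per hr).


λ = L/W = 22.64/2.702 = 8.3790 /hr

Final: 8.3790 /hr


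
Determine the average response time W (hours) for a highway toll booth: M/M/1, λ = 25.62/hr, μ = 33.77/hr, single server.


W = 1/(μ−λ) = 1/(33.77 − 25.62) = 1/8.15 = 0.1227 hr

Final: 0.1227 hr


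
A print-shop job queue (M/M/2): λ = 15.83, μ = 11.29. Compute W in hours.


a = 1.4021; ρ = 0.7011; P₀ = 0.175735
Lq = P₀·a^c·ρ/(c!(1−ρ)²) = 1.35519
Wq = Lq/λ = 1.35519/15.83 = 0.08561 hr
W = Wq + 1/μ = 0.08561 + 0.08857 = 0.17418 hr

Final: 0.17418 hr


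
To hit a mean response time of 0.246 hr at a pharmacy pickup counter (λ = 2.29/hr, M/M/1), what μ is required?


W = 1/(μ−λ) ⇒ μ − λ = 1/W = 1/0.246 = 4.0650
μ = λ + 1/W = 2.29 + 4.0650 = 6.3550 per hr

Final: 6.3550 /hr


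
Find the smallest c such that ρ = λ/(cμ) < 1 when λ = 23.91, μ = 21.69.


Stability requires cμ > λ ⇔ c > λ/μ.
λ/μ = 23.91/21.69 = 1.1024
Minimum integer c = ⌊1.1024⌋ + 1 = 2
Check: 2·21.69 = 43.38 > 23.91, while 1·21.69 = 21.69 ≤ 23.91

Final: 2 servers


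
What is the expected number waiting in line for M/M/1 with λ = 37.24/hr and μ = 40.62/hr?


ρ = 37.24/40.62 = 0.9168
Lq = ρ²/(1−ρ) = 0.8405/0.08321 = 10.1010

Final: 10.1010


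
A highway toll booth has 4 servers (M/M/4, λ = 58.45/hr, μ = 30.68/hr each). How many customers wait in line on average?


a = λ/μ = 1.9051; ρ = a/4 = 0.4763
P₀ = 0.144497
Lq = P₀·a^c·ρ / (c!·(1−ρ)²) = 0.144497·13.17397·0.4763/(24·0.27427)
= 0.13774

Final: 0.13774


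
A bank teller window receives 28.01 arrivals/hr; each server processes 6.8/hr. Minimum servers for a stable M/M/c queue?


Stability requires cμ > λ ⇔ c > λ/μ.
λ/μ = 28.01/6.8 = 4.1191
Minimum integer c = ⌊4.1191⌋ + 1 = 5
Check: 5·6.8 = 34.00 > 28.01, while 4·6.8 = 27.20 ≤ 28.01

Final: 5 servers


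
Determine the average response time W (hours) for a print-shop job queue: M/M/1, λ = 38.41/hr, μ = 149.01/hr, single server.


W = 1/(μ−λ) = 1/(149.01 − 38.41) = 1/110.60 = 0.009042 hr

Final: 0.009042 hr


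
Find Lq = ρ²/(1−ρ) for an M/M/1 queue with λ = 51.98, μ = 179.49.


ρ = 51.98/179.49 = 0.2896
Lq = ρ²/(1−ρ) = 0.08387/0.7104 = 0.1181

Final: 0.1181


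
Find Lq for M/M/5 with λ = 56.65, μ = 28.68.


a = λ/μ = 1.9752; ρ = a/5 = 0.3950
P₀ = 0.137761
Lq = P₀·a^c·ρ / (c!·(1−ρ)²) = 0.137761·30.06795·0.3950/(120·0.36597)
= 0.03726

Final: 0.03726


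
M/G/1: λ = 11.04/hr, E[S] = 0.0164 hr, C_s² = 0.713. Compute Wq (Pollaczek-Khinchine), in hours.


ρ = λ·E[S] = 11.04·0.0164 = 0.1811
E[S²] = E[S]²(1+C_s²) = 0.0164²·(1+0.713) = 0.0004607
Wq = λ·E[S²]/(2(1−ρ)) = 11.04·0.0004607/(2·0.8189) = 0.003105 hr

Final: 0.003105 hr


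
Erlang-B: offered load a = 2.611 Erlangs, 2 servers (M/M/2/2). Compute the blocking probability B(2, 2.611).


B(c,a) = (a^c/c!) / Σ_{k=0}^{c} a^k/k!
a^2/2! = 3.408661
Σ terms (k=0..2): 1.00000 + 2.61100 + 3.40866 = 7.019661
B = 3.408661/7.019661 = 0.485588

Final: 0.485588


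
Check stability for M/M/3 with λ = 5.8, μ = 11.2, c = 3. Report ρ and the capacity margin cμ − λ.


Total capacity cμ = 3·11.2 = 33.60/hr
ρ = λ/(cμ) = 5.8/33.60 = 0.1726
Stable ⇔ ρ < 1: YES
Spare capacity = cμ − λ = 33.60 − 5.8 = 27.80/hr

Final: ρ = 0.1726; stable; margin = 27.80/hr


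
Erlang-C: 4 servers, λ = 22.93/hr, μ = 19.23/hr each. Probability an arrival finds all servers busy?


a = λ/μ = 1.1924; ρ = a/4 = 0.2981
P₀ = 0.302489 (from M/M/c formula)
C(c,a) = [a^c/(c!(1−ρ))]·P₀ = [2.02162/(24·0.7019)]·0.302489
= 0.12001·0.302489 = 0.036301

Final: 0.036301


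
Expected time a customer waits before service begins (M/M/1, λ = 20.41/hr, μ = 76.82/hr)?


ρ = 20.41/76.82 = 0.2657
Wq = ρ/(μ−λ) = 0.2657/(76.82 − 20.41) = 0.2657/56.41 = 0.004710 hr

Final: 0.004710 hr


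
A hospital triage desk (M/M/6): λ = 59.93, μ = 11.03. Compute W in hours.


a = 5.4334; ρ = 0.9056; P₀ = 0.001992
Lq = P₀·a^c·ρ/(c!(1−ρ)²) = 7.22634
Wq = Lq/λ = 7.22634/59.93 = 0.12058 hr
W = Wq + 1/μ = 0.12058 + 0.09066 = 0.21124 hr

Final: 0.21124 hr


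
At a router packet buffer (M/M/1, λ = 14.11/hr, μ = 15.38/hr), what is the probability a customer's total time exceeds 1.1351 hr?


W ~ Exponential(μ−λ) for M/M/1.
μ − λ = 15.38 − 14.11 = 1.2700
P(W > t) = e^{−(μ−λ)t} = e^{−1.4416} = 0.236554

Final: 0.236554


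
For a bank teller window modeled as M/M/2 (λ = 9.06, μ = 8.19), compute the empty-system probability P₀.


a = λ/μ = 9.06/8.19 = 1.1062; ρ = a/c = 0.5531
Σ_{k=0}^{1} a^k/k! (terms k=0..1) = 1.00000 + 1.10623 = 2.10623
Tail: a^2/(2!(1−ρ)) = 1.22374/(2·0.4469) = 1.36918
P₀ = 1/(2.10623 + 1.36918) = 1/3.47541 = 0.287736

Final: 0.287736


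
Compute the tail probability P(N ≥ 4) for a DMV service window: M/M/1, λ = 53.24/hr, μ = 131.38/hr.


ρ = 53.24/131.38 = 0.4052
P(N ≥ n) = ρ^n = 0.4052^4 = 0.026967

Final: 0.026967


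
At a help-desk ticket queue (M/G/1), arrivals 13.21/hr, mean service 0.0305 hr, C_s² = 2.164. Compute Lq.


ρ = λ·E[S] = 13.21·0.0305 = 0.4029
Lq = ρ²(1+C_s²)/(2(1−ρ)) = 0.1623·(1+2.164)/(2·0.5971)
= 0.1623·3.1640/1.1942 = 0.43010

Final: 0.43010


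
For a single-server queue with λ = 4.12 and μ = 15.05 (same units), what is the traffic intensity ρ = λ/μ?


ρ = λ/μ = 4.12/15.05 = 0.2738

Final: 0.2738


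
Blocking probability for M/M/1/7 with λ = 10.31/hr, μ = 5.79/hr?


ρ = λ/μ = 10.31/5.79 = 1.7807
P_K = (1−ρ)ρ^K/(1−ρ^(K+1)) = (-0.7807·56.762395)/(1 − 101.074316)
= -44.311921/-100.074316 = 0.442790

Final: 0.442790


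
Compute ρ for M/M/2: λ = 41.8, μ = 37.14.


ρ = λ/(cμ) = 41.8/(2·37.14) = 41.8/74.28 = 0.5627

Final: 0.5627


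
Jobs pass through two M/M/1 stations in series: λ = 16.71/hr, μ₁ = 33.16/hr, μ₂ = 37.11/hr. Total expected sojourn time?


Each node sees arrival rate λ = 16.71/hr (tandem ⇒ throughput preserved).
W₁ = 1/(μ₁−λ) = 1/(33.16−16.71) = 0.06079 hr
W₂ = 1/(μ₂−λ) = 1/(37.11−16.71) = 0.04902 hr
W_total = W₁ + W₂ = 0.06079 + 0.04902 = 0.10981 hr

Final: 0.10981 hr


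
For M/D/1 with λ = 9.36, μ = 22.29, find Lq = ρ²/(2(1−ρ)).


ρ = 9.36/22.29 = 0.4199
M/D/1: Lq = ρ²/(2(1−ρ)) = 0.1763/(2·0.5801) = 0.15199

Final: 0.15199


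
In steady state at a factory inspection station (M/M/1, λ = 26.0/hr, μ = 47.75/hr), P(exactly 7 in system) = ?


ρ = 26.0/47.75 = 0.5445
P_n = (1−ρ)·ρ^n = (1 − 0.5445)·0.5445^7 = 0.4555·0.014191 = 0.006464

Final: 0.006464


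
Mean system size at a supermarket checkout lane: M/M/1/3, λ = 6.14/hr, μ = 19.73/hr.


ρ = 6.14/19.73 = 0.3112
L = ρ[1 − (K+1)ρ^K + Kρ^(K+1)] / [(1−ρ)(1−ρ^(K+1))]
Numerator: 0.3112·(1 − 4·0.030139 + 3·0.009379) = 0.282441
Denominator: (0.6888)·(0.990621) = 0.682338
L = 0.282441/0.682338 = 0.4139

Final: 0.4139


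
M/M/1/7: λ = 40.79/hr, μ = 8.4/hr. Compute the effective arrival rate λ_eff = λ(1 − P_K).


ρ = 4.8560; P_K = (1−ρ)ρ^7/(1−ρ^8) = 0.794070
λ_eff = λ(1 − P_K) = 40.79·(1 − 0.794070) = 40.79·0.205930 = 8.3999 /hr

Final: 8.3999 /hr


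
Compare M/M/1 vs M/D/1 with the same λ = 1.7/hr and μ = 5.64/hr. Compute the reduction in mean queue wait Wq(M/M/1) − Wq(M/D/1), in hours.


ρ = 1.7/5.64 = 0.3014
Wq(M/M/1) = ρ/(μ−λ) = 0.3014/3.94 = 0.07650 hr
Wq(M/D/1) = ρ/(2(μ−λ)) = 0.03825 hr
Savings = 0.07650 − 0.03825 = 0.03825 hr

Final: 0.03825 hr


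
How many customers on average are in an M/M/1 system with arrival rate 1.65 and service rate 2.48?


ρ = λ/μ = 1.65/2.48 = 0.6653
L = ρ/(1−ρ) = 0.6653/(1 − 0.6653) = 0.6653/0.3347 = 1.9880

Final: 1.9880


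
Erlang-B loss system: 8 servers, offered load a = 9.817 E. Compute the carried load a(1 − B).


B(8,9.817) = 0.329675 (Erlang-B)
Carried load = a(1 − B) = 9.817·(1 − 0.329675) = 9.817·0.670325 = 6.5806 E

Final: 6.5806 Erlangs


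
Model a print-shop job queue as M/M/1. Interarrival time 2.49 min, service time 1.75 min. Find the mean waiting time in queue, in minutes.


λ = 60/2.49 = 24.0964 /hr
μ = 60/1.75 = 34.2857 /hr
ρ = λ/μ = 24.0964/34.2857 = 0.7028
Wq = ρ/(μ−λ) = 0.7028/(34.2857−24.0964) = 0.06898 hr
In minutes: 0.06898·60 = 4.139 min

Final: 4.139 min


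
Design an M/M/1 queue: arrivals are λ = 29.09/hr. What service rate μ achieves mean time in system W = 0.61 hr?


W = 1/(μ−λ) ⇒ μ − λ = 1/W = 1/0.61 = 1.6393
μ = λ + 1/W = 29.09 + 1.6393 = 30.7293 per hr

Final: 30.7293 /hr


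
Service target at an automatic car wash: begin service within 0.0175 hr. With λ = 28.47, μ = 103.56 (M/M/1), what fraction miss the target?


ρ = 28.47/103.56 = 0.2749
P(Wq > t) = ρ·e^{−(μ−λ)t} = 0.2749·e^{−1.3141}
= 0.2749·0.268723 = 0.073875

Final: 0.073875


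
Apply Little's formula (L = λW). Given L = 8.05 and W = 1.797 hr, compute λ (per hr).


λ = L/W = 8.05/1.797 = 4.4797 /hr

Final: 4.4797 /hr


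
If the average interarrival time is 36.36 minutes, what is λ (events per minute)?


λ = 1/(interarrival time) in consistent units.
1 minute = 1 min, so λ = 1/36.36 = 0.02750 per minute

Final: 0.02750 /min


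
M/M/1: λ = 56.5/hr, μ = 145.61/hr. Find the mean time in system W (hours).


W = 1/(μ−λ) = 1/(145.61 − 56.5) = 1/89.11 = 0.01122 hr

Final: 0.01122 hr


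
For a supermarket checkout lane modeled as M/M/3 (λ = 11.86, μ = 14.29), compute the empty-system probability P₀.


a = λ/μ = 11.86/14.29 = 0.8300; ρ = a/c = 0.2767
Σ_{k=0}^{2} a^k/k! (terms k=0..2) = 1.00000 + 0.82995 + 0.34441 = 2.17436
Tail: a^3/(3!(1−ρ)) = 0.57169/(6·0.7233) = 0.13172
P₀ = 1/(2.17436 + 0.13172) = 1/2.30608 = 0.433636

Final: 0.433636


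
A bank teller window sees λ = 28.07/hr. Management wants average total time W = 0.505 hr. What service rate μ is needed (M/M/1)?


W = 1/(μ−λ) ⇒ μ − λ = 1/W = 1/0.505 = 1.9802
μ = λ + 1/W = 28.07 + 1.9802 = 30.0502 per hr

Final: 30.0502 /hr


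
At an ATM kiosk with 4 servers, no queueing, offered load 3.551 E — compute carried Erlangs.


B(4,3.551) = 0.265602 (Erlang-B)
Carried load = a(1 − B) = 3.551·(1 − 0.265602) = 3.551·0.734398 = 2.6078 E

Final: 2.6078 Erlangs


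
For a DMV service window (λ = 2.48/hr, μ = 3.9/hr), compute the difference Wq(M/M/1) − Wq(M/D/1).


ρ = 2.48/3.9 = 0.6359
Wq(M/M/1) = ρ/(μ−λ) = 0.6359/1.42 = 0.44782 hr
Wq(M/D/1) = ρ/(2(μ−λ)) = 0.22391 hr
Savings = 0.44782 − 0.22391 = 0.22391 hr

Final: 0.22391 hr


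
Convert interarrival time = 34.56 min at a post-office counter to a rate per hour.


λ = 1/(interarrival time) in consistent units.
1 hour = 60 min, so λ = 60/34.56 = 1.7361 per hour

Final: 1.7361 /hr


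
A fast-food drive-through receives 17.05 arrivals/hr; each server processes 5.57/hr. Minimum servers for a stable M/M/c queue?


Stability requires cμ > λ ⇔ c > λ/μ.
λ/μ = 17.05/5.57 = 3.0610
Minimum integer c = ⌊3.0610⌋ + 1 = 4
Check: 4·5.57 = 22.28 > 17.05, while 3·5.57 = 16.71 ≤ 17.05

Final: 4 servers


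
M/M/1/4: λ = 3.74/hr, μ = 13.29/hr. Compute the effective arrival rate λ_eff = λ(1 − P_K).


ρ = 0.2814; P_K = (1−ρ)ρ^4/(1−ρ^5) = 0.004515
λ_eff = λ(1 − P_K) = 3.74·(1 − 0.004515) = 3.74·0.995485 = 3.7231 /hr

Final: 3.7231 /hr


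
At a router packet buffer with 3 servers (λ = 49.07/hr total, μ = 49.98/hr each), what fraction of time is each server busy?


ρ = λ/(cμ) = 49.07/(3·49.98) = 49.07/149.94 = 0.3273

Final: 0.3273
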